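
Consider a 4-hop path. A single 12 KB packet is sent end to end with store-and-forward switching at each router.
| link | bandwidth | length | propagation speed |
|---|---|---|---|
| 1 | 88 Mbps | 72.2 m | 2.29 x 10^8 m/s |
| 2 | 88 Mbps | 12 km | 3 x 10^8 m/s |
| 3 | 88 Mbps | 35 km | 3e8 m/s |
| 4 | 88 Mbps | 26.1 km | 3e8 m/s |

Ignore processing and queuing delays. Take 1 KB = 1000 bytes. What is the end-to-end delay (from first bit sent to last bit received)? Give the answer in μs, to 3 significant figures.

L = 96000 bits.
Transmission delay per hop = L/R = 96000/88000000 = 1090.91 μs; 4 hops → 4363.64 μs.
Propagation delays (d/s per hop): 0.315284, 40, 116.667, 87 μs; sum = 243.982 μs.
End-to-end = 4610 μs.

4610 μs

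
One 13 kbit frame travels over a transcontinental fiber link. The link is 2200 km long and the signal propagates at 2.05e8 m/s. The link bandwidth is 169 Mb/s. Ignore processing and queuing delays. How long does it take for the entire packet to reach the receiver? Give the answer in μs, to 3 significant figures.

10800 μs

L = 13000 bits.
Transmission delay = L/R = 13000 / 169000000 = 76.9231 μs.
Propagation delay = d/s = 2200000 m / 2.05e+08 m/s = 10731.7 μs.
Total = 10800 μs.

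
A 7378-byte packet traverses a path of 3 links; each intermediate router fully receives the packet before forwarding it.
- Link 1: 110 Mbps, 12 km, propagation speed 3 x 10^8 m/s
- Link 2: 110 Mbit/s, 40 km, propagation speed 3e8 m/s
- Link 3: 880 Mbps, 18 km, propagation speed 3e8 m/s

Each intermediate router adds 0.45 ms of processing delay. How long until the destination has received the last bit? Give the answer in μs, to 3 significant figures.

L = 7378 × 8 = 59024 bits.
Transmission delays (L/R per hop): 536.582, 536.582, 67.0727 μs; sum = 1140.24 μs.
Propagation delays (d/s per hop): 40, 133.333, 60 μs; sum = 233.333 μs.
Processing at 2 router(s): 2 × 0.45 ms = 900 μs.
End-to-end = 2270 μs.

2270 μs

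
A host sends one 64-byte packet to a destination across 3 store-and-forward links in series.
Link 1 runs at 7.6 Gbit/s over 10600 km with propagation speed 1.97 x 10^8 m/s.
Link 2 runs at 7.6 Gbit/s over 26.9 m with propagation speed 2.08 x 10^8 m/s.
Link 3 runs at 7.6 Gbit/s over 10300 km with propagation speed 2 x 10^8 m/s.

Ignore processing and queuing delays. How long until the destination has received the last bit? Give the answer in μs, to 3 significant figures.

L = 64 × 8 = 512 bits.
Transmission delay per hop = L/R = 512/7600000000 = 0.0673684 μs; 3 hops → 0.202105 μs.
Propagation delays (d/s per hop): 53807.1, 0.129327, 51500 μs; sum = 105307 μs.
End-to-end = 105000 μs.

105000 μs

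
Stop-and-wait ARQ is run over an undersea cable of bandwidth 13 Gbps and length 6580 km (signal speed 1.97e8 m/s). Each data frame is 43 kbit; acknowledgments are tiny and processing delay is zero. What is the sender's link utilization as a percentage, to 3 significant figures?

t_tx = L/R = 43000/13000000000 = 3.30769e-06 s.
t_prop = 6580000/197000000 = 0.033401 s; RTT = 0.066802 s.
Cycle = t_tx + RTT = 0.0668053 s.
Utilization = t_tx / cycle = 3.30769e-06/0.0668053 = 0.00495 %.

0.00495 %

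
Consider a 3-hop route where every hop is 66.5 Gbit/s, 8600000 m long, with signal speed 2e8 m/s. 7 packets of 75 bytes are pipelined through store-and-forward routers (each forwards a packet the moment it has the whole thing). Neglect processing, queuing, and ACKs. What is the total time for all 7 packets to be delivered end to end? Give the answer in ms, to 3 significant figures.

Per-hop transmission t_tx = L/R = 600/66500000000 = 9.02256e-06 ms.
Per-hop propagation t_prop = 8600000/200000000 = 43 ms.
Pipeline fill: first packet needs 3·t_tx to clear all hops; remaining 6 packets each add one t_tx.
Total = (3+7-1)·t_tx + 3·t_prop = 9·9.02256e-06 + 3·43 = 129 ms.

129 ms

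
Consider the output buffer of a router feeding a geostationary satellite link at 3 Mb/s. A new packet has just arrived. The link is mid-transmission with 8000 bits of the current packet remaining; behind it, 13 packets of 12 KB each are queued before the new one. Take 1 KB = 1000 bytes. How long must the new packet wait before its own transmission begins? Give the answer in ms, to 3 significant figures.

419 ms

Each queued packet: L/R = 96000/3000000 = 32 ms.
13 queued → 416 ms.
Plus remaining 8000 bits of current packet: 2.66667 ms.
Queuing delay = 419 ms.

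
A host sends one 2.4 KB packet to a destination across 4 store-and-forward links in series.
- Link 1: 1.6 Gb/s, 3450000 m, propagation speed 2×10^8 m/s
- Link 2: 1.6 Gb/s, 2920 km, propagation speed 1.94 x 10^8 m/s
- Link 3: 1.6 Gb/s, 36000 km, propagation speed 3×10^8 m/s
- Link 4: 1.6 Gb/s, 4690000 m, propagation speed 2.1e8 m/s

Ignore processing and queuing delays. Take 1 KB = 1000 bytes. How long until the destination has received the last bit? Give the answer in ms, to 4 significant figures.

174.7 ms

L = 19200 bits.
Transmission delay per hop = L/R = 19200/1600000000 = 0.012 ms; 4 hops → 0.048 ms.
Propagation delays (d/s per hop): 17.25, 15.0515, 120, 22.3333 ms; sum = 174.635 ms.
End-to-end = 174.7 ms.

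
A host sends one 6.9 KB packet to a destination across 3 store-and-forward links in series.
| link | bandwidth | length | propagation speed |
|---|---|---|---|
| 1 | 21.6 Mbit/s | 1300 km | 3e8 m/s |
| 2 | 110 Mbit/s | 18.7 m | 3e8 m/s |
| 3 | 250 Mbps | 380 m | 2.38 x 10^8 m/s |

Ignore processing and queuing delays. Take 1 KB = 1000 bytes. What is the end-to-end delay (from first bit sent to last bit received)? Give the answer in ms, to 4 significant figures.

L = 55200 bits.
Transmission delays (L/R per hop): 2.55556, 0.501818, 0.2208 ms; sum = 3.27817 ms.
Propagation delays (d/s per hop): 4.33333, 6.23333e-05, 0.00159664 ms; sum = 4.33499 ms.
End-to-end = 7.613 ms.

7.613 ms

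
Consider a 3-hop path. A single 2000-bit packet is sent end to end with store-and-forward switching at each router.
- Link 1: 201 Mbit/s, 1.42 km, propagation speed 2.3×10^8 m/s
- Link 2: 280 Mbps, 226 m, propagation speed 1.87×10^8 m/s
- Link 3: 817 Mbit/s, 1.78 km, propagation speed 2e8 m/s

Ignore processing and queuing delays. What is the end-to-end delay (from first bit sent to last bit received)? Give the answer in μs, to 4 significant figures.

35.82 μs

Transmission delays (L/R per hop): 9.95025, 7.14286, 2.44798 μs; sum = 19.5411 μs.
Propagation delays (d/s per hop): 6.17391, 1.20856, 8.9 μs; sum = 16.2825 μs.
End-to-end = 35.82 μs.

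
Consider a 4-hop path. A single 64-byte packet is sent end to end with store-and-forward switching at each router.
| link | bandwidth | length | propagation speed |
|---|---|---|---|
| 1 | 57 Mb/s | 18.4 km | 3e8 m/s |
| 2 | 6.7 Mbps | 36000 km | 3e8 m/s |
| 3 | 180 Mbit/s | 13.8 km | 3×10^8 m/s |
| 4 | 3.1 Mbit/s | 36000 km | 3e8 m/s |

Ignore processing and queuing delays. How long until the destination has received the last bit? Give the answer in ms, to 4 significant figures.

240.4 ms

L = 64 × 8 = 512 bits.
Transmission delays (L/R per hop): 0.00898246, 0.0764179, 0.00284444, 0.165161 ms; sum = 0.253406 ms.
Propagation delays (d/s per hop): 0.0613333, 120, 0.046, 120 ms; sum = 240.107 ms.
End-to-end = 240.4 ms.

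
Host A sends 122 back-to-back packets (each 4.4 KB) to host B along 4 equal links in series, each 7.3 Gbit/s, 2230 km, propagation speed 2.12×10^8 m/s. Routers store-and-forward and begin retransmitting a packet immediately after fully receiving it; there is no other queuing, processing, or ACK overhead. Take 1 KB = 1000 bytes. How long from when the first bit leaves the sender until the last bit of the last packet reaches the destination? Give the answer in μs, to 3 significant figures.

Per-hop transmission t_tx = L/R = 35200/7300000000 = 4.82192 μs.
Per-hop propagation t_prop = 2230000/212000000 = 10518.9 μs.
Pipeline fill: first packet needs 4·t_tx to clear all hops; remaining 121 packets each add one t_tx.
Total = (4+122-1)·t_tx + 4·t_prop = 125·4.82192 + 4·10518.9 = 42700 μs.

42700 μs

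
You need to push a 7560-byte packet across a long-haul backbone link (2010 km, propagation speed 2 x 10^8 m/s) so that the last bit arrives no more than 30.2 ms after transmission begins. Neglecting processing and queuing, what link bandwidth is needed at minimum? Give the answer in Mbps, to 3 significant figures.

L = 60480 bits.
Propagation delay = 2010000 / 200000000 = 10.05 ms.
Transmission budget = 30.2 − 10.05 = 20.15 ms.
R ≥ L / t_tx = 60480 bits / 0.02015 s = 3.00 Mbps.

3.00 Mbps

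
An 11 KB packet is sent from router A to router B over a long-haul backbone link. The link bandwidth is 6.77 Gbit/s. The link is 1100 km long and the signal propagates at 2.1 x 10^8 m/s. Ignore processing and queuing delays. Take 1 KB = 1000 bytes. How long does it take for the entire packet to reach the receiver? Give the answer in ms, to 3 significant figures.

5.25 ms

L = 88000 bits.
Transmission delay = L/R = 88000 / 6770000000 = 0.0129985 ms.
Propagation delay = d/s = 1100000 m / 210000000 m/s = 5.2381 ms.
Total = 5.25 ms.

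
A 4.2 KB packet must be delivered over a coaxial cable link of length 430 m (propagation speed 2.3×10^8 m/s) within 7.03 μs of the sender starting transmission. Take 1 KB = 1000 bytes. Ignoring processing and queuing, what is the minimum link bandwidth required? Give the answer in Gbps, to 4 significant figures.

L = 33600 bits.
Propagation delay = 430 / 2.3e+08 = 1.86957 μs.
Transmission budget = 7.03 − 1.86957 = 5.16043 μs.
R ≥ L / t_tx = 33600 bits / 5.16043e-06 s = 6.511 Gbps.

6.511 Gbps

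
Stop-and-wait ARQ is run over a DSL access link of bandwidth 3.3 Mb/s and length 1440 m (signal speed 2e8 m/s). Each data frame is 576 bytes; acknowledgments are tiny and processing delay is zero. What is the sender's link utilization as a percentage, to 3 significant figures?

t_tx = L/R = 4608/3300000 = 0.00139636 s.
t_prop = 1440/200000000 = 7.2e-06 s; RTT = 1.44e-05 s.
Cycle = t_tx + RTT = 0.00141076 s.
Utilization = t_tx / cycle = 0.00139636/0.00141076 = 99.0 %.

99.0 %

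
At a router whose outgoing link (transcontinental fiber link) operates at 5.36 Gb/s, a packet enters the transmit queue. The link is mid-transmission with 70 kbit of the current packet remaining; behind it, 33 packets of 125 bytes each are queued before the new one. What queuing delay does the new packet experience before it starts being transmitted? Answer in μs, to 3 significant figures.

Each queued packet: L/R = 1000/5360000000 = 0.186567 μs.
33 queued → 6.15672 μs.
Plus remaining 70000 bits of current packet: 13.0597 μs.
Queuing delay = 19.2 μs.

19.2 μs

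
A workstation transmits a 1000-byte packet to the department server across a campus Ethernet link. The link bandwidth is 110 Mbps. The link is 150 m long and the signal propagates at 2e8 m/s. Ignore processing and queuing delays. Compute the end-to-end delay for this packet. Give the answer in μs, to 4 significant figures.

L = 1000 × 8 = 8000 bits.
Transmission delay = L/R = 8000 / 110000000 = 72.7273 μs.
Propagation delay = d/s = 150 m / 200000000 m/s = 0.75 μs.
Total = 73.48 μs.

73.48 μs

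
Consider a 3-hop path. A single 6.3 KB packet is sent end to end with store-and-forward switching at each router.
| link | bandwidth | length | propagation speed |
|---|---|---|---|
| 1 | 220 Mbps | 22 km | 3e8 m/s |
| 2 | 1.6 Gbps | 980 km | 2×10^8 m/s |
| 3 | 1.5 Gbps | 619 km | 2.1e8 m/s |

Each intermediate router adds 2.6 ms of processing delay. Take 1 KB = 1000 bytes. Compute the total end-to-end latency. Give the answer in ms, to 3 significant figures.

13.4 ms

L = 50400 bits.
Transmission delays (L/R per hop): 0.229091, 0.0315, 0.0336 ms; sum = 0.294191 ms.
Propagation delays (d/s per hop): 0.0733333, 4.9, 2.94762 ms; sum = 7.92095 ms.
Processing at 2 router(s): 2 × 2.6 ms = 5.2 ms.
End-to-end = 13.4 ms.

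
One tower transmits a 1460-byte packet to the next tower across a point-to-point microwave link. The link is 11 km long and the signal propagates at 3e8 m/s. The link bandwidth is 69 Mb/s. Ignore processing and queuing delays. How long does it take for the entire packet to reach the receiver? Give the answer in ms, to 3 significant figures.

0.206 ms

L = 1460 × 8 = 11680 bits.
Transmission delay = L/R = 11680 / 69000000 = 0.169275 ms.
Propagation delay = d/s = 11000 m / 300000000 m/s = 0.0366667 ms.
Total = 0.206 ms.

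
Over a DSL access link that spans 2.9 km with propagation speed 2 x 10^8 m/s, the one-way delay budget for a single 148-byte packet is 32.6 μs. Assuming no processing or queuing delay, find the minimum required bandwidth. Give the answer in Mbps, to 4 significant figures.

L = 1184 bits.
Propagation delay = 2900 / 200000000 = 14.5 μs.
Transmission budget = 32.6 − 14.5 = 18.1 μs.
R ≥ L / t_tx = 1184 bits / 1.81e-05 s = 65.41 Mbps.

65.41 Mbps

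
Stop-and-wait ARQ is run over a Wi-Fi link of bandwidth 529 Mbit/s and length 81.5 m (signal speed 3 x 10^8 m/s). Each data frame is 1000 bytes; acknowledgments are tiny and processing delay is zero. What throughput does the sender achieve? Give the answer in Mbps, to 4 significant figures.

t_tx = L/R = 8000/529000000 = 1.51229e-05 s.
t_prop = 81.5/300000000 = 2.71667e-07 s; RTT = 5.43333e-07 s.
Cycle = t_tx + RTT = 1.56662e-05 s.
Throughput = L / cycle = 8000 / 1.56662e-05 = 510.7 Mbps.

510.7 Mbps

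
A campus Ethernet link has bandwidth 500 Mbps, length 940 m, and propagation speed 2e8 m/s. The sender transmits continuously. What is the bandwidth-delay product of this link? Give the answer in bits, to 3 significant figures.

Propagation delay = 940 / 200000000 = 4.7e-06 s.
BDP = R × t_prop = 500000000 × 4.7e-06 = 2350 bits.

2350 bits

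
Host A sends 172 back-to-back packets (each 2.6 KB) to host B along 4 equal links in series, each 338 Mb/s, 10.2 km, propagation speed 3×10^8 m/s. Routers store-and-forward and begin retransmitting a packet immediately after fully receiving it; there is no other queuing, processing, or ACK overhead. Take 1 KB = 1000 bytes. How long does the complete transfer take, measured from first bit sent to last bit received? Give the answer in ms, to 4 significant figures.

Per-hop transmission t_tx = L/R = 20800/338000000 = 0.0615385 ms.
Per-hop propagation t_prop = 10200/300000000 = 0.034 ms.
Pipeline fill: first packet needs 4·t_tx to clear all hops; remaining 171 packets each add one t_tx.
Total = (4+172-1)·t_tx + 4·t_prop = 175·0.0615385 + 4·0.034 = 10.91 ms.

10.91 ms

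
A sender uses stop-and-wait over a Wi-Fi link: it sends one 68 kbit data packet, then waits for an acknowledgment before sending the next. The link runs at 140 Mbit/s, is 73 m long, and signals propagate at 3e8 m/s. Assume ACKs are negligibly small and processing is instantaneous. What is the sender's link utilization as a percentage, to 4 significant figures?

t_tx = L/R = 68000/140000000 = 0.000485714 s.
t_prop = 73/300000000 = 2.43333e-07 s; RTT = 4.86667e-07 s.
Cycle = t_tx + RTT = 0.000486201 s.
Utilization = t_tx / cycle = 0.000485714/0.000486201 = 99.90 %.

99.90 %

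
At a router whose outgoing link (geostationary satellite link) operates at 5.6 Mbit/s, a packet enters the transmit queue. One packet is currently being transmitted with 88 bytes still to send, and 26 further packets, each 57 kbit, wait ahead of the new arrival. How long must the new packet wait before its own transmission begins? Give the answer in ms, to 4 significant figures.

264.8 ms

Each queued packet: L/R = 57000/5600000 = 10.1786 ms.
26 queued → 264.643 ms.
Plus remaining 704 bits of current packet: 0.125714 ms.
Queuing delay = 264.8 ms.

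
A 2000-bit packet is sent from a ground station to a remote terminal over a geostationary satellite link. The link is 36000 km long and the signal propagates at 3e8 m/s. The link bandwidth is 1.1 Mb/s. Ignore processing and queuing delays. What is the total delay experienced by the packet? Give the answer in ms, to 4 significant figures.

121.8 ms

Transmission delay = L/R = 2000 / 1100000 = 1.81818 ms.
Propagation delay = d/s = 36000000 m / 300000000 m/s = 120 ms.
Total = 121.8 ms.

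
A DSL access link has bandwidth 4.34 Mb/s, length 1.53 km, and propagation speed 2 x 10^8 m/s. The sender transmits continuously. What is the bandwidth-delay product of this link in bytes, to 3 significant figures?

4.15 bytes

Propagation delay = 1530 / 200000000 = 7.65e-06 s.
BDP = R × t_prop = 4340000 × 7.65e-06 = 33.201 bits.
In bytes: 33.201/8 = 4.15 bytes.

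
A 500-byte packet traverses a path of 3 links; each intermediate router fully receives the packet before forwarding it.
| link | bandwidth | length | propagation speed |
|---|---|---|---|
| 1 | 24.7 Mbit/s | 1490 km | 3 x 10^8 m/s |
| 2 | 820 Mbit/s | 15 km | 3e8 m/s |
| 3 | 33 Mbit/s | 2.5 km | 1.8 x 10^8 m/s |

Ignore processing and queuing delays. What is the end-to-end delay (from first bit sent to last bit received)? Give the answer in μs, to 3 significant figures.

L = 500 × 8 = 4000 bits.
Transmission delays (L/R per hop): 161.943, 4.87805, 121.212 μs; sum = 288.033 μs.
Propagation delays (d/s per hop): 4966.67, 50, 13.8889 μs; sum = 5030.56 μs.
End-to-end = 5320 μs.

5320 μs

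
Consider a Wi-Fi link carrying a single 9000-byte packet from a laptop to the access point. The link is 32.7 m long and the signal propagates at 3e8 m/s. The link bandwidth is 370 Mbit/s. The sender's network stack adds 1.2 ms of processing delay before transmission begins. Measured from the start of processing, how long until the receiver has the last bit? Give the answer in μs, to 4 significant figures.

L = 9000 × 8 = 72000 bits.
Transmission delay = L/R = 72000 / 370000000 = 194.595 μs.
Propagation delay = d/s = 32.7 m / 300000000 m/s = 0.109 μs.
Plus processing delay 1.2 ms = 1200 μs.
Total = 1395 μs.

1395 μs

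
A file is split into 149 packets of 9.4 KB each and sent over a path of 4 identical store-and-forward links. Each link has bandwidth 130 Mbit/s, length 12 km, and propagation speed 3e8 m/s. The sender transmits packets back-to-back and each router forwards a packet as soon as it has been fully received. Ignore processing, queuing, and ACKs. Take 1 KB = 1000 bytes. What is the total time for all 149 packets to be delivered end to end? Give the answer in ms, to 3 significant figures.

Per-hop transmission t_tx = L/R = 75200/130000000 = 0.578462 ms.
Per-hop propagation t_prop = 12000/300000000 = 0.04 ms.
Pipeline fill: first packet needs 4·t_tx to clear all hops; remaining 148 packets each add one t_tx.
Total = (4+149-1)·t_tx + 4·t_prop = 152·0.578462 + 4·0.04 = 88.1 ms.

88.1 ms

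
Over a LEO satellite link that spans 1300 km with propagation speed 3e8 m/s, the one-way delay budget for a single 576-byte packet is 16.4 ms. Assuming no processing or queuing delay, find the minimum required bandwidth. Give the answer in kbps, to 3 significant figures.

382 kbps

L = 4608 bits.
Propagation delay = 1300000 / 300000000 = 4.33333 ms.
Transmission budget = 16.4 − 4.33333 = 12.0667 ms.
R ≥ L / t_tx = 4608 bits / 0.0120667 s = 382 kbps.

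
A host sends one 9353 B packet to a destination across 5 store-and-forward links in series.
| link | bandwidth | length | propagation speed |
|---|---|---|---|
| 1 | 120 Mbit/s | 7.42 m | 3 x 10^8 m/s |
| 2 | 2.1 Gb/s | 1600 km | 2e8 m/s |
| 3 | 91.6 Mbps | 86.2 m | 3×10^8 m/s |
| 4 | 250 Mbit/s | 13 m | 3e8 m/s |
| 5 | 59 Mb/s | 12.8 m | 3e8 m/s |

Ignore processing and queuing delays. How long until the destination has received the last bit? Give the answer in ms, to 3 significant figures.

L = 9353 × 8 = 74824 bits.
Transmission delays (L/R per hop): 0.623533, 0.0356305, 0.816856, 0.299296, 1.2682 ms; sum = 3.04352 ms.
Propagation delays (d/s per hop): 2.47333e-05, 8, 0.000287333, 4.33333e-05, 4.26667e-05 ms; sum = 8.0004 ms.
End-to-end = 11.0 ms.

11.0 ms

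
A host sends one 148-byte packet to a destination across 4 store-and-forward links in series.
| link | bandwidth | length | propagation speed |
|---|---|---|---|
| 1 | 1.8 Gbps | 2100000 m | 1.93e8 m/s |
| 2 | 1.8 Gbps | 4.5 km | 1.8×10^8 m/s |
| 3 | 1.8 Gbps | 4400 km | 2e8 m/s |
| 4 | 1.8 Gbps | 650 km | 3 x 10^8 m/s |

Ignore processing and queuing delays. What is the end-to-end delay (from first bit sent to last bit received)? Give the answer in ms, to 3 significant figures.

L = 148 × 8 = 1184 bits.
Transmission delay per hop = L/R = 1184/1800000000 = 0.000657778 ms; 4 hops → 0.00263111 ms.
Propagation delays (d/s per hop): 10.8808, 0.025, 22, 2.16667 ms; sum = 35.0725 ms.
End-to-end = 35.1 ms.

35.1 ms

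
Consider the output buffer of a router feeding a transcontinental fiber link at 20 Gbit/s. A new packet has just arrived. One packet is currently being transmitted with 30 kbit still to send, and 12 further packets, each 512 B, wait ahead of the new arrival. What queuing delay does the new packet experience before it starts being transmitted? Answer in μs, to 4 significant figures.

Each queued packet: L/R = 4096/20000000000 = 0.2048 μs.
12 queued → 2.4576 μs.
Plus remaining 30000 bits of current packet: 1.5 μs.
Queuing delay = 3.958 μs.

3.958 μs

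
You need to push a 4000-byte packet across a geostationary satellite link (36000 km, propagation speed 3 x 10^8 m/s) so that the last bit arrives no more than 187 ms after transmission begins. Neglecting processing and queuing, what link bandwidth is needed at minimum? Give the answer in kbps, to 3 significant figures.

478 kbps

L = 32000 bits.
Propagation delay = 36000000 / 300000000 = 120 ms.
Transmission budget = 187 − 120 = 67 ms.
R ≥ L / t_tx = 32000 bits / 0.067 s = 478 kbps.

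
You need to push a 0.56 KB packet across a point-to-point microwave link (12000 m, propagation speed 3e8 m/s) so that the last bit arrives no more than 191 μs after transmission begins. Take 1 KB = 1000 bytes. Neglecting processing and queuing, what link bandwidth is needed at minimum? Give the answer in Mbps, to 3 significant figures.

L = 4480 bits.
Propagation delay = 12000 / 300000000 = 40 μs.
Transmission budget = 191 − 40 = 151 μs.
R ≥ L / t_tx = 4480 bits / 0.000151 s = 29.7 Mbps.

29.7 Mbps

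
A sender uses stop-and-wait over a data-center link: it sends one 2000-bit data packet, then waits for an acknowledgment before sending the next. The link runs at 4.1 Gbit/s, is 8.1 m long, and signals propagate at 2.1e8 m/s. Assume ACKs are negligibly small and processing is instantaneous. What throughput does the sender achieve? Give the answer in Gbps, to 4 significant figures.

t_tx = L/R = 2000/4.1e+09 = 4.87805e-07 s.
t_prop = 8.1/210000000 = 3.85714e-08 s; RTT = 7.71429e-08 s.
Cycle = t_tx + RTT = 5.64948e-07 s.
Throughput = L / cycle = 2000 / 5.64948e-07 = 3.540 Gbps.

3.540 Gbps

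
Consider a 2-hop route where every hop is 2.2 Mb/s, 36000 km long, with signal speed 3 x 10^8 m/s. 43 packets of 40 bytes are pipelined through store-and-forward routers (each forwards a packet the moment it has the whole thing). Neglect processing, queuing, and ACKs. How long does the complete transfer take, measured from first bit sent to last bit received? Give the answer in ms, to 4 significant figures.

246.4 ms

Per-hop transmission t_tx = L/R = 320/2200000 = 0.145455 ms.
Per-hop propagation t_prop = 36000000/300000000 = 120 ms.
Pipeline fill: first packet needs 2·t_tx to clear all hops; remaining 42 packets each add one t_tx.
Total = (2+43-1)·t_tx + 2·t_prop = 44·0.145455 + 2·120 = 246.4 ms.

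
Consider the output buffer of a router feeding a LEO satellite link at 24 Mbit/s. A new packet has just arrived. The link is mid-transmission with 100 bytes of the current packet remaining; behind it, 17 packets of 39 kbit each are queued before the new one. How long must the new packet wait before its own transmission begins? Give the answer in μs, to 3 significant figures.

Each queued packet: L/R = 39000/24000000 = 1625 μs.
17 queued → 27625 μs.
Plus remaining 800 bits of current packet: 33.3333 μs.
Queuing delay = 27700 μs.

27700 μs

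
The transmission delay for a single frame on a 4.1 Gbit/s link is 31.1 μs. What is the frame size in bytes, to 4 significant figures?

L = R × t_tx = 4.1e+09 b/s × 3.11e-05 s = 127510 bits.
In bytes: 127510 / 8 = 15940 bytes.

15940 bytes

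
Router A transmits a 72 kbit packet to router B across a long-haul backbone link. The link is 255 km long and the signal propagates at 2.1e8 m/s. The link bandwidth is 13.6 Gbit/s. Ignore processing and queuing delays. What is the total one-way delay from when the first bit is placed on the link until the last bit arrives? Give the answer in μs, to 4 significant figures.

L = 72000 bits.
Transmission delay = L/R = 72000 / 13600000000 = 5.29412 μs.
Propagation delay = d/s = 255000 m / 210000000 m/s = 1214.29 μs.
Total = 1220 μs.

1220 μs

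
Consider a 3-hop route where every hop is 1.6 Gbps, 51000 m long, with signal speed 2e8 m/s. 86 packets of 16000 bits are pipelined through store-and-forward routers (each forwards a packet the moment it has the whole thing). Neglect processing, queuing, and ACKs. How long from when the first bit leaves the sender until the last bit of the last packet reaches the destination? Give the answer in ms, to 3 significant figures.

1.65 ms

Per-hop transmission t_tx = L/R = 16000/1600000000 = 0.01 ms.
Per-hop propagation t_prop = 51000/200000000 = 0.255 ms.
Pipeline fill: first packet needs 3·t_tx to clear all hops; remaining 85 packets each add one t_tx.
Total = (3+86-1)·t_tx + 3·t_prop = 88·0.01 + 3·0.255 = 1.65 ms.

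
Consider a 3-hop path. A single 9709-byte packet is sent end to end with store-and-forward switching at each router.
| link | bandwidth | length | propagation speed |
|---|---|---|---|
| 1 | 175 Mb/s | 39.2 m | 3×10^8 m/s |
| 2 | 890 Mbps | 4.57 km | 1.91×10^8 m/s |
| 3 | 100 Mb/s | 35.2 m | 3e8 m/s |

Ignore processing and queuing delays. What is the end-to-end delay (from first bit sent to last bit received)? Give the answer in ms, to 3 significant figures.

L = 9709 × 8 = 77672 bits.
Transmission delays (L/R per hop): 0.44384, 0.0872719, 0.77672 ms; sum = 1.30783 ms.
Propagation delays (d/s per hop): 0.000130667, 0.0239267, 0.000117333 ms; sum = 0.0241747 ms.
End-to-end = 1.33 ms.

1.33 ms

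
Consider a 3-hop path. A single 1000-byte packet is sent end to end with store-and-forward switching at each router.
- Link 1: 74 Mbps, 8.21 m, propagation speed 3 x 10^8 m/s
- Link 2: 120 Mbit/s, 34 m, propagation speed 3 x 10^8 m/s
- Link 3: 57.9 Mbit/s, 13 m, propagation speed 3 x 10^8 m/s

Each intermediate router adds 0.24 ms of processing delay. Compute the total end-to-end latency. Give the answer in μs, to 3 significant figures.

793 μs

L = 1000 × 8 = 8000 bits.
Transmission delays (L/R per hop): 108.108, 66.6667, 138.169 μs; sum = 312.944 μs.
Propagation delays (d/s per hop): 0.0273667, 0.113333, 0.0433333 μs; sum = 0.184033 μs.
Processing at 2 router(s): 2 × 0.24 ms = 480 μs.
End-to-end = 793 μs.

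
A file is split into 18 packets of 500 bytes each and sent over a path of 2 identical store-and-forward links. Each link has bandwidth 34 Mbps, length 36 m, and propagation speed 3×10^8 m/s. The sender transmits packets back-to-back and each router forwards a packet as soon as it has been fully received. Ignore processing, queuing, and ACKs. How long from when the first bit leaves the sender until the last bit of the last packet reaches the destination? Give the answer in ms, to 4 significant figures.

Per-hop transmission t_tx = L/R = 4000/34000000 = 0.117647 ms.
Per-hop propagation t_prop = 36/300000000 = 0.00012 ms.
Pipeline fill: first packet needs 2·t_tx to clear all hops; remaining 17 packets each add one t_tx.
Total = (2+18-1)·t_tx + 2·t_prop = 19·0.117647 + 2·0.00012 = 2.236 ms.

2.236 ms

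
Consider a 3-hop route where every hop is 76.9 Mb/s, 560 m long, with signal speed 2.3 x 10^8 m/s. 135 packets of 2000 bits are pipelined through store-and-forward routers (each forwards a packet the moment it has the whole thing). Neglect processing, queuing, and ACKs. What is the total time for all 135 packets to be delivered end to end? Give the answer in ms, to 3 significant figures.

Per-hop transmission t_tx = L/R = 2000/76900000 = 0.0260078 ms.
Per-hop propagation t_prop = 560/2.3e+08 = 0.00243478 ms.
Pipeline fill: first packet needs 3·t_tx to clear all hops; remaining 134 packets each add one t_tx.
Total = (3+135-1)·t_tx + 3·t_prop = 137·0.0260078 + 3·0.00243478 = 3.57 ms.

3.57 ms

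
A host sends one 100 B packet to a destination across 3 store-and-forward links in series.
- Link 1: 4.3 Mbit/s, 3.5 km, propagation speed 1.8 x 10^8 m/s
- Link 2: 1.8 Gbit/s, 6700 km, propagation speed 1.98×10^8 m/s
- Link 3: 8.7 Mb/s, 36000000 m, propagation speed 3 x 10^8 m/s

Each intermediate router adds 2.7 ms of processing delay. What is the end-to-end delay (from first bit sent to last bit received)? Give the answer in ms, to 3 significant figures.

L = 100 × 8 = 800 bits.
Transmission delays (L/R per hop): 0.186047, 0.000444444, 0.091954 ms; sum = 0.278445 ms.
Propagation delays (d/s per hop): 0.0194444, 33.8384, 120 ms; sum = 153.858 ms.
Processing at 2 router(s): 2 × 2.7 ms = 5.4 ms.
End-to-end = 160 ms.

160 ms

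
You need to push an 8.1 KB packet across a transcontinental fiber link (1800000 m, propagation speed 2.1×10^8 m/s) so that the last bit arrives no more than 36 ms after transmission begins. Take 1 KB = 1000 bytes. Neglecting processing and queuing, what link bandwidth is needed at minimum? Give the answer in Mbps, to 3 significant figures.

L = 64800 bits.
Propagation delay = 1800000 / 210000000 = 8.57143 ms.
Transmission budget = 36 − 8.57143 = 27.4286 ms.
R ≥ L / t_tx = 64800 bits / 0.0274286 s = 2.36 Mbps.

2.36 Mbps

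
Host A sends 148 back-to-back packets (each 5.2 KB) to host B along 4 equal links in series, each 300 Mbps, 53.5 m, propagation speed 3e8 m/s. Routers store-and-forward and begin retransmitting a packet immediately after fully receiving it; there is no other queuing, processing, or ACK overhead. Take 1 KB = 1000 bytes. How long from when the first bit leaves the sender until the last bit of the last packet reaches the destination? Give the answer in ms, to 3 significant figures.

20.9 ms

Per-hop transmission t_tx = L/R = 41600/300000000 = 0.138667 ms.
Per-hop propagation t_prop = 53.5/300000000 = 0.000178333 ms.
Pipeline fill: first packet needs 4·t_tx to clear all hops; remaining 147 packets each add one t_tx.
Total = (4+148-1)·t_tx + 4·t_prop = 151·0.138667 + 4·0.000178333 = 20.9 ms.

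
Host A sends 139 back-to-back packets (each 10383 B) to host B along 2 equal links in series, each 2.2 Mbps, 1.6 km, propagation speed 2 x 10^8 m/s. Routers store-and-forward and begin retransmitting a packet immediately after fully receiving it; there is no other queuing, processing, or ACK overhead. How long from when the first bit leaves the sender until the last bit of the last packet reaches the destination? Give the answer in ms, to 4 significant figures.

5286 ms

Per-hop transmission t_tx = L/R = 83064/2200000 = 37.7564 ms.
Per-hop propagation t_prop = 1600/200000000 = 0.008 ms.
Pipeline fill: first packet needs 2·t_tx to clear all hops; remaining 138 packets each add one t_tx.
Total = (2+139-1)·t_tx + 2·t_prop = 140·37.7564 + 2·0.008 = 5286 ms.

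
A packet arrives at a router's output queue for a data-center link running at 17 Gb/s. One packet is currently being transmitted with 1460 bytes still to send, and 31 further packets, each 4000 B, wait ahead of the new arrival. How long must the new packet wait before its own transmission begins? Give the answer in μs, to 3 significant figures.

59.0 μs

Each queued packet: L/R = 32000/17000000000 = 1.88235 μs.
31 queued → 58.3529 μs.
Plus remaining 11680 bits of current packet: 0.687059 μs.
Queuing delay = 59.0 μs.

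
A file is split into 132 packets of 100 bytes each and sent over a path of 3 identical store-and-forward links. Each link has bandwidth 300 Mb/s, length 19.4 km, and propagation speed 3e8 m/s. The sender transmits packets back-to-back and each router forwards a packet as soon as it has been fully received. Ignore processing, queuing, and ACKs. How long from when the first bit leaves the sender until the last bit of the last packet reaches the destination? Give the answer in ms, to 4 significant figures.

Per-hop transmission t_tx = L/R = 800/300000000 = 0.00266667 ms.
Per-hop propagation t_prop = 19400/300000000 = 0.0646667 ms.
Pipeline fill: first packet needs 3·t_tx to clear all hops; remaining 131 packets each add one t_tx.
Total = (3+132-1)·t_tx + 3·t_prop = 134·0.00266667 + 3·0.0646667 = 0.5513 ms.

0.5513 ms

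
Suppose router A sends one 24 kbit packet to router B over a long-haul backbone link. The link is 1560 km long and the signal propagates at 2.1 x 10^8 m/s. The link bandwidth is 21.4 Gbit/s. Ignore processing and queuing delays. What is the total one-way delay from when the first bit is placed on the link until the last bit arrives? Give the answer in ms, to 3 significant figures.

L = 24000 bits.
Transmission delay = L/R = 24000 / 21400000000 = 0.0011215 ms.
Propagation delay = d/s = 1560000 m / 210000000 m/s = 7.42857 ms.
Total = 7.43 ms.

7.43 ms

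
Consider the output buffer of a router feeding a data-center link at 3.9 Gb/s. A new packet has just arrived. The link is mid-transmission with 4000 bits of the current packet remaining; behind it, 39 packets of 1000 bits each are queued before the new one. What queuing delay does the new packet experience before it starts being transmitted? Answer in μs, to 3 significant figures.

Each queued packet: L/R = 1000/3900000000 = 0.25641 μs.
39 queued → 10 μs.
Plus remaining 4000 bits of current packet: 1.02564 μs.
Queuing delay = 11.0 μs.

11.0 μs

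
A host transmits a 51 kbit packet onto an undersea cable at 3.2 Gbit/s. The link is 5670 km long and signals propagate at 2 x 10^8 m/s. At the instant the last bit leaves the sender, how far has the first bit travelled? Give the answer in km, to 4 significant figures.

3.188 km

t_tx = L/R = 51000/3200000000 = 1.59375e-05 s.
Distance = s × t_tx = 200000000 × 1.59375e-05 = 3.188 km.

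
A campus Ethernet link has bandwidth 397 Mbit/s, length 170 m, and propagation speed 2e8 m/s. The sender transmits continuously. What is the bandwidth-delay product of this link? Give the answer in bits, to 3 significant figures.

Propagation delay = 170 / 200000000 = 8.5e-07 s.
BDP = R × t_prop = 397000000 × 8.5e-07 = 337.45 bits.

337 bits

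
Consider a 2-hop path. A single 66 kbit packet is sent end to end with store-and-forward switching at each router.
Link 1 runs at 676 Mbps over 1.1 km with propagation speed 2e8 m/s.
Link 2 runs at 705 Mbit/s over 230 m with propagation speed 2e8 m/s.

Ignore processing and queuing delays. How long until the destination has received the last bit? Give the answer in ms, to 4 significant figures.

0.1979 ms

L = 66000 bits.
Transmission delays (L/R per hop): 0.0976331, 0.093617 ms; sum = 0.19125 ms.
Propagation delays (d/s per hop): 0.0055, 0.00115 ms; sum = 0.00665 ms.
End-to-end = 0.1979 ms.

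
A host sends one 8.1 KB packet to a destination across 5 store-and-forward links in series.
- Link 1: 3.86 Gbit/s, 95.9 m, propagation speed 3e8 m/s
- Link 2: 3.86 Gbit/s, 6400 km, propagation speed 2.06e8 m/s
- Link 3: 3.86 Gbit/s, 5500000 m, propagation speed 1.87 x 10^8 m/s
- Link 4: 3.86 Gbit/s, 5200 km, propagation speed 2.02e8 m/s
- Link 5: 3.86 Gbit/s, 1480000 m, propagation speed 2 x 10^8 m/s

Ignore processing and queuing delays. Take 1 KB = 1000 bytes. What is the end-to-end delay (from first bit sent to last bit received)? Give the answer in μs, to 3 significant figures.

L = 64800 bits.
Transmission delay per hop = L/R = 64800/3860000000 = 16.7876 μs; 5 hops → 83.9378 μs.
Propagation delays (d/s per hop): 0.319667, 31068, 29411.8, 25742.6, 7400 μs; sum = 93622.6 μs.
End-to-end = 93700 μs.

93700 μs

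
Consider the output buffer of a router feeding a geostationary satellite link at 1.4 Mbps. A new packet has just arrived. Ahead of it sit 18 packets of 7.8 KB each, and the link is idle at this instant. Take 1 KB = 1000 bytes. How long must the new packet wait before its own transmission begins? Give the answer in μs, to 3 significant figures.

Each queued packet: L/R = 62400/1400000 = 44571.4 μs.
18 queued → 802286 μs.
Queuing delay = 802000 μs.

802000 μs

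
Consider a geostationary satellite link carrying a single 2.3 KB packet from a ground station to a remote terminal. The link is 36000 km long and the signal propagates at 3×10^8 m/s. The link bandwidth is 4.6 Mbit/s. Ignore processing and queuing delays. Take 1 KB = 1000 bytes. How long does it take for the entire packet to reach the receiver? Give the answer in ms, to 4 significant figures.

L = 18400 bits.
Transmission delay = L/R = 18400 / 4600000 = 4 ms.
Propagation delay = d/s = 36000000 m / 300000000 m/s = 120 ms.
Total = 124.0 ms.

124.0 ms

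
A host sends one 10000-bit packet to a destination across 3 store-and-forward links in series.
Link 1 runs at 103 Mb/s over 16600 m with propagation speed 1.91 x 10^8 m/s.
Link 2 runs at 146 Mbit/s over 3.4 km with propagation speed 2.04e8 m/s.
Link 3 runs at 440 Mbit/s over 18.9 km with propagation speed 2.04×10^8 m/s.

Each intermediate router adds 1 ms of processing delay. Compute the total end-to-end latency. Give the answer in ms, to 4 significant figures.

2.385 ms

Transmission delays (L/R per hop): 0.0970874, 0.0684932, 0.0227273 ms; sum = 0.188308 ms.
Propagation delays (d/s per hop): 0.086911, 0.0166667, 0.0926471 ms; sum = 0.196225 ms.
Processing at 2 router(s): 2 × 1 ms = 2 ms.
End-to-end = 2.385 ms.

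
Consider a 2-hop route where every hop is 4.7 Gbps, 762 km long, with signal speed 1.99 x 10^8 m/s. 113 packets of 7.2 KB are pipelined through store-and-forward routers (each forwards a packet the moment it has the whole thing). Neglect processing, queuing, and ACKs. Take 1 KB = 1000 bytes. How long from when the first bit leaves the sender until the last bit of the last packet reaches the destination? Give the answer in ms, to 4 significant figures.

9.055 ms

Per-hop transmission t_tx = L/R = 57600/4700000000 = 0.0122553 ms.
Per-hop propagation t_prop = 762000/199000000 = 3.82915 ms.
Pipeline fill: first packet needs 2·t_tx to clear all hops; remaining 112 packets each add one t_tx.
Total = (2+113-1)·t_tx + 2·t_prop = 114·0.0122553 + 2·3.82915 = 9.055 ms.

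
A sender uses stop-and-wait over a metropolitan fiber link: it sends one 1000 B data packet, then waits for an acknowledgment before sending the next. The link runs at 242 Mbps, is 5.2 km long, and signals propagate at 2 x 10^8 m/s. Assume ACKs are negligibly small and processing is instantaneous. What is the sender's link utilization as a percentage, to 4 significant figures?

38.87 %

t_tx = L/R = 8000/242000000 = 3.30579e-05 s.
t_prop = 5200/200000000 = 2.6e-05 s; RTT = 5.2e-05 s.
Cycle = t_tx + RTT = 8.50579e-05 s.
Utilization = t_tx / cycle = 3.30579e-05/8.50579e-05 = 38.87 %.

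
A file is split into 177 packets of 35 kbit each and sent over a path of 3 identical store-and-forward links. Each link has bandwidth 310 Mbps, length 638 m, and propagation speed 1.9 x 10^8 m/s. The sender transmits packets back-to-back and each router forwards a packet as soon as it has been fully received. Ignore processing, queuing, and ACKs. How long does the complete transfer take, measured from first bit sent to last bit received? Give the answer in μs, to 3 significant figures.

Per-hop transmission t_tx = L/R = 35000/310000000 = 112.903 μs.
Per-hop propagation t_prop = 638/190000000 = 3.35789 μs.
Pipeline fill: first packet needs 3·t_tx to clear all hops; remaining 176 packets each add one t_tx.
Total = (3+177-1)·t_tx + 3·t_prop = 179·112.903 + 3·3.35789 = 20200 μs.

20200 μs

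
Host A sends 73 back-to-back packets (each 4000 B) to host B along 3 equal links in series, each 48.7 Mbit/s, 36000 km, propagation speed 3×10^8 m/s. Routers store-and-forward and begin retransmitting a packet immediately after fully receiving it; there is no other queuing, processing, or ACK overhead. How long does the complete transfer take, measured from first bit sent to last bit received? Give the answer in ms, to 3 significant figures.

Per-hop transmission t_tx = L/R = 32000/48700000 = 0.657084 ms.
Per-hop propagation t_prop = 36000000/300000000 = 120 ms.
Pipeline fill: first packet needs 3·t_tx to clear all hops; remaining 72 packets each add one t_tx.
Total = (3+73-1)·t_tx + 3·t_prop = 75·0.657084 + 3·120 = 409 ms.

409 ms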